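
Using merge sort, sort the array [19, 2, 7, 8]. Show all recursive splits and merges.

Merge sort trace:

Split: [19, 2, 7, 8] -> [19, 2] and [7, 8]
  Split: [19, 2] -> [19] and [2]
  Merge: [19] + [2] -> [2, 19]
  Split: [7, 8] -> [7] and [8]
  Merge: [7] + [8] -> [7, 8]
Merge: [2, 19] + [7, 8] -> [2, 7, 8, 19]

Final sorted array: [2, 7, 8, 19]

The merge sort proceeds by recursively splitting the array and merging sorted halves.
After all merges, the sorted array is [2, 7, 8, 19].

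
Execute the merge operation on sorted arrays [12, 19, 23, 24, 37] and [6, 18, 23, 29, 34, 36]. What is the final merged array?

Merging process:

Compare 12 vs 6: take 6 from right. Merged: [6]
Compare 12 vs 18: take 12 from left. Merged: [6, 12]
Compare 19 vs 18: take 18 from right. Merged: [6, 12, 18]
Compare 19 vs 23: take 19 from left. Merged: [6, 12, 18, 19]
Compare 23 vs 23: take 23 from left. Merged: [6, 12, 18, 19, 23]
Compare 24 vs 23: take 23 from right. Merged: [6, 12, 18, 19, 23, 23]
Compare 24 vs 29: take 24 from left. Merged: [6, 12, 18, 19, 23, 23, 24]
Compare 37 vs 29: take 29 from right. Merged: [6, 12, 18, 19, 23, 23, 24, 29]
Compare 37 vs 34: take 34 from right. Merged: [6, 12, 18, 19, 23, 23, 24, 29, 34]
Compare 37 vs 36: take 36 from right. Merged: [6, 12, 18, 19, 23, 23, 24, 29, 34, 36]
Append remaining from left: [37]. Merged: [6, 12, 18, 19, 23, 23, 24, 29, 34, 36, 37]

Final merged array: [6, 12, 18, 19, 23, 23, 24, 29, 34, 36, 37]
Total comparisons: 10

The merged array is [6, 12, 18, 19, 23, 23, 24, 29, 34, 36, 37], requiring 10 comparisons. The merge step runs in O(n) time where n is the total number of elements.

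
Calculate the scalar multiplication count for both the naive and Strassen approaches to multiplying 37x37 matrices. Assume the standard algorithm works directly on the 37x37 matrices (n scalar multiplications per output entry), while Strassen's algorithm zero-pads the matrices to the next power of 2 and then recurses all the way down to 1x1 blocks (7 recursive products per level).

Matrix multiplication for 37x37 matrices:

Strassen's algorithm requires power-of-2 dimensions. Pad 37x37 to 64x64 (next power of 2).

Standard algorithm: 37^3 = 50653 multiplications
Strassen's algorithm: 7^(log2(64)) = 7^6 = 117649 multiplications
Difference: 50653 - 117649 = -66996 (Strassen uses MORE here due to padding overhead — for small or just-over-power-of-2 n, padding can outweigh the per-level savings)

Standard: 50653 multiplications (37^3). Strassen: 117649 multiplications (7^6, after padding to 64x64). Strassen reduces 8 recursive multiplications to 7 at each level.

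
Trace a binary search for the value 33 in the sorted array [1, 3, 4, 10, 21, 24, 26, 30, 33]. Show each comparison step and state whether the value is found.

Binary search for 33 in [1, 3, 4, 10, 21, 24, 26, 30, 33]:

lo=0, hi=8, mid=4, arr[mid]=21 -> 21 < 33, search right half
lo=5, hi=8, mid=6, arr[mid]=26 -> 26 < 33, search right half
lo=7, hi=8, mid=7, arr[mid]=30 -> 30 < 33, search right half
lo=8, hi=8, mid=8, arr[mid]=33 -> Found target at index 8!

Binary search finds 33 at index 8 after 4 comparisons. The search repeatedly halves the search space by comparing with the middle element.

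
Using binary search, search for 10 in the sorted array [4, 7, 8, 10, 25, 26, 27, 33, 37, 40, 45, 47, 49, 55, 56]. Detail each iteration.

Binary search for 10 in [4, 7, 8, 10, 25, 26, 27, 33, 37, 40, 45, 47, 49, 55, 56]:

lo=0, hi=14, mid=7, arr[mid]=33 -> 33 > 10, search left half
lo=0, hi=6, mid=3, arr[mid]=10 -> Found target at index 3!

Binary search finds 10 at index 3 after 2 comparisons. The search repeatedly halves the search space by comparing with the middle element.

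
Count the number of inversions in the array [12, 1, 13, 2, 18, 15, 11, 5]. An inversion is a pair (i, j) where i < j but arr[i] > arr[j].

Finding inversions in [12, 1, 13, 2, 18, 15, 11, 5]:

(0, 1): arr[0]=12 > arr[1]=1
(0, 3): arr[0]=12 > arr[3]=2
(0, 6): arr[0]=12 > arr[6]=11
(0, 7): arr[0]=12 > arr[7]=5
(2, 3): arr[2]=13 > arr[3]=2
(2, 6): arr[2]=13 > arr[6]=11
(2, 7): arr[2]=13 > arr[7]=5
(4, 5): arr[4]=18 > arr[5]=15
(4, 6): arr[4]=18 > arr[6]=11
(4, 7): arr[4]=18 > arr[7]=5
(5, 6): arr[5]=15 > arr[6]=11
(5, 7): arr[5]=15 > arr[7]=5
(6, 7): arr[6]=11 > arr[7]=5

Total inversions: 13

The array has 13 inversion(s): (0,1), (0,3), (0,6), (0,7), (2,3), (2,6), (2,7), (4,5), (4,6), (4,7), (5,6), (5,7), (6,7). Each pair (i,j) satisfies i < j and arr[i] > arr[j].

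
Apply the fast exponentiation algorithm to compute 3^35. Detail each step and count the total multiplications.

Computing 3^35 by squaring (build up from 3^1; each line after the first costs one multiplication):

3^1 = 3
3^2 = (3^1)^2 = 3^2 = 9
3^4 = (3^2)^2 = 9^2 = 81
3^8 = (3^4)^2 = 81^2 = 6561
3^16 = (3^8)^2 = 6561^2 = 43046721
3^17 = 3 * 3^16 = 3 * 43046721 = 129140163
3^34 = (3^17)^2 = 129140163^2 = 16677181699666569
3^35 = 3 * 3^34 = 3 * 16677181699666569 = 50031545098999707

Result: 50031545098999707
Multiplications needed: 7 (7 lines after 3^1)

3^35 = 50031545098999707. Using exponentiation by squaring, this requires 7 multiplications. The key idea: if the exponent is even, square the half-power; if odd, multiply by the base once.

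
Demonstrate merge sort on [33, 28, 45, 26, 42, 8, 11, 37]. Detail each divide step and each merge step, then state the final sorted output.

Merge sort trace:

Split: [33, 28, 45, 26, 42, 8, 11, 37] -> [33, 28, 45, 26] and [42, 8, 11, 37]
  Split: [33, 28, 45, 26] -> [33, 28] and [45, 26]
    Split: [33, 28] -> [33] and [28]
    Merge: [33] + [28] -> [28, 33]
    Split: [45, 26] -> [45] and [26]
    Merge: [45] + [26] -> [26, 45]
  Merge: [28, 33] + [26, 45] -> [26, 28, 33, 45]
  Split: [42, 8, 11, 37] -> [42, 8] and [11, 37]
    Split: [42, 8] -> [42] and [8]
    Merge: [42] + [8] -> [8, 42]
    Split: [11, 37] -> [11] and [37]
    Merge: [11] + [37] -> [11, 37]
  Merge: [8, 42] + [11, 37] -> [8, 11, 37, 42]
Merge: [26, 28, 33, 45] + [8, 11, 37, 42] -> [8, 11, 26, 28, 33, 37, 42, 45]

Final sorted array: [8, 11, 26, 28, 33, 37, 42, 45]

The merge sort proceeds by recursively splitting the array and merging sorted halves.
After all merges, the sorted array is [8, 11, 26, 28, 33, 37, 42, 45].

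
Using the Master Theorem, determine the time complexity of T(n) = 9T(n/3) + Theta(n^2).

Master Theorem for T(n) = 9T(n/3) + O(n^2):

a = 9, b = 3, c = 2
log_b(a) = log_3(9) = 2.0000

Case 2: c = 2 = log_3(9) = 2.0000
T(n) = O(n^2 log n) = O(n^2 log n)

For T(n) = 9T(n/3) + O(n^2): log_3(9) = 2.0000. This is Case 2 of the Master Theorem (c = log_b(a), equal work at all levels), giving O(n^2 log n).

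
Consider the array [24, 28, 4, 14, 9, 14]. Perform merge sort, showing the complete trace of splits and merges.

Merge sort trace:

Split: [24, 28, 4, 14, 9, 14] -> [24, 28, 4] and [14, 9, 14]
  Split: [24, 28, 4] -> [24] and [28, 4]
    Split: [28, 4] -> [28] and [4]
    Merge: [28] + [4] -> [4, 28]
  Merge: [24] + [4, 28] -> [4, 24, 28]
  Split: [14, 9, 14] -> [14] and [9, 14]
    Split: [9, 14] -> [9] and [14]
    Merge: [9] + [14] -> [9, 14]
  Merge: [14] + [9, 14] -> [9, 14, 14]
Merge: [4, 24, 28] + [9, 14, 14] -> [4, 9, 14, 14, 24, 28]

Final sorted array: [4, 9, 14, 14, 24, 28]

The merge sort proceeds by recursively splitting the array and merging sorted halves.
After all merges, the sorted array is [4, 9, 14, 14, 24, 28].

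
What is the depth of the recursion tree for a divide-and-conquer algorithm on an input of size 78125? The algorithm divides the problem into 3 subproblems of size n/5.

For divide and conquer with division factor 5:

Problem sizes at each level:
Level 0: 78125
Level 1: 15625
Level 2: 3125
Level 3: 625
Level 4: 125
Level 5: 25
Level 6: 5
Level 7: 1

The root is level 0 and the size-1 base case is level 7 (the tree spans levels 0 through 7, i.e. 8 levels counting the root), so the depth is the number of divisions: log_5(78125) = 7

The recursion tree depth is log_5(78125) = 7. At each level, the problem size is divided by 5, so it takes 7 divisions to reduce to a base case of size 1. The algorithm makes 3 recursive calls at each level.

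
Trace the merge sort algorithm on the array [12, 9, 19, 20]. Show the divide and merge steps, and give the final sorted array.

Merge sort trace:

Split: [12, 9, 19, 20] -> [12, 9] and [19, 20]
  Split: [12, 9] -> [12] and [9]
  Merge: [12] + [9] -> [9, 12]
  Split: [19, 20] -> [19] and [20]
  Merge: [19] + [20] -> [19, 20]
Merge: [9, 12] + [19, 20] -> [9, 12, 19, 20]

Final sorted array: [9, 12, 19, 20]

The merge sort proceeds by recursively splitting the array and merging sorted halves.
After all merges, the sorted array is [9, 12, 19, 20].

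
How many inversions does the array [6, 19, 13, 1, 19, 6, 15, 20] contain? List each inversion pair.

Finding inversions in [6, 19, 13, 1, 19, 6, 15, 20]:

(0, 3): arr[0]=6 > arr[3]=1
(1, 2): arr[1]=19 > arr[2]=13
(1, 3): arr[1]=19 > arr[3]=1
(1, 5): arr[1]=19 > arr[5]=6
(1, 6): arr[1]=19 > arr[6]=15
(2, 3): arr[2]=13 > arr[3]=1
(2, 5): arr[2]=13 > arr[5]=6
(4, 5): arr[4]=19 > arr[5]=6
(4, 6): arr[4]=19 > arr[6]=15

Total inversions: 9

The array has 9 inversion(s): (0,3), (1,2), (1,3), (1,5), (1,6), (2,3), (2,5), (4,5), (4,6). Each pair (i,j) satisfies i < j and arr[i] > arr[j].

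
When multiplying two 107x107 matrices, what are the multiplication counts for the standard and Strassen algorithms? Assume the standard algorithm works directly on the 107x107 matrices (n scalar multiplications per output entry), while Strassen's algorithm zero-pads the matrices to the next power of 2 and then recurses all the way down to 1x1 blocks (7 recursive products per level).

Matrix multiplication for 107x107 matrices:

Strassen's algorithm requires power-of-2 dimensions. Pad 107x107 to 128x128 (next power of 2).

Standard algorithm: 107^3 = 1225043 multiplications
Strassen's algorithm: 7^(log2(128)) = 7^7 = 823543 multiplications
Savings: 1225043 - 823543 = 401500 multiplications

Standard: 1225043 multiplications (107^3). Strassen: 823543 multiplications (7^7, after padding to 128x128). Strassen reduces 8 recursive multiplications to 7 at each level.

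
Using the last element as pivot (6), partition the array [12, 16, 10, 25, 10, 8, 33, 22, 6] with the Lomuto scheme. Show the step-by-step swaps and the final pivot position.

Lomuto partition with pivot = 6:

Initial array: [12, 16, 10, 25, 10, 8, 33, 22, 6]

arr[0]=12 > 6: no swap
arr[1]=16 > 6: no swap
arr[2]=10 > 6: no swap
arr[3]=25 > 6: no swap
arr[4]=10 > 6: no swap
arr[5]=8 > 6: no swap
arr[6]=33 > 6: no swap
arr[7]=22 > 6: no swap

Place pivot at position 0: [6, 16, 10, 25, 10, 8, 33, 22, 12]
Pivot position: 0

After partitioning with pivot 6, the array becomes [6, 16, 10, 25, 10, 8, 33, 22, 12]. The pivot is placed at index 0. All elements to the left of the pivot are <= 6, and all elements to the right are > 6.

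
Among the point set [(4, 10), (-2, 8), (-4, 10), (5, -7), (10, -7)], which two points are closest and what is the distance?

Computing all pairwise distances among 5 points:

d((4, 10), (-2, 8)) = 6.3246
d((4, 10), (-4, 10)) = 8.0
d((4, 10), (5, -7)) = 17.0294
d((4, 10), (10, -7)) = 18.0278
d((-2, 8), (-4, 10)) = 2.8284 <-- minimum
d((-2, 8), (5, -7)) = 16.5529
d((-2, 8), (10, -7)) = 19.2094
d((-4, 10), (5, -7)) = 19.2354
d((-4, 10), (10, -7)) = 22.0227
d((5, -7), (10, -7)) = 5.0

Closest pair: (-2, 8) and (-4, 10) with distance 2.8284

The closest pair is (-2, 8) and (-4, 10) with Euclidean distance 2.8284. For 5 points, brute-force pairwise comparison is shown above. For large n, the divide-and-conquer algorithm (sort by x, recurse on halves, check the dividing strip) achieves O(n log n).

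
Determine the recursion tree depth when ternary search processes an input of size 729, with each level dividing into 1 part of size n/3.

For divide and conquer with division factor 3:

Problem sizes at each level:
Level 0: 729
Level 1: 243
Level 2: 81
Level 3: 27
Level 4: 9
Level 5: 3
Level 6: 1

The root is level 0 and the size-1 base case is level 6 (the tree spans levels 0 through 6, i.e. 7 levels counting the root), so the depth is the number of divisions: log_3(729) = 6

The recursion tree depth is log_3(729) = 6. At each level, the problem size is divided by 3, so it takes 6 divisions to reduce to a base case of size 1. The algorithm makes 1 recursive call at each level.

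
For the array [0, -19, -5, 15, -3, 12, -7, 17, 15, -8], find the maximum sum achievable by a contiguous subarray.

Using Kadane's algorithm on [0, -19, -5, 15, -3, 12, -7, 17, 15, -8]:

Scanning through the array:
Position 1 (value -19): max_ending_here = -19, max_so_far = 0
Position 2 (value -5): max_ending_here = -5, max_so_far = 0
Position 3 (value 15): max_ending_here = 15, max_so_far = 15
Position 4 (value -3): max_ending_here = 12, max_so_far = 15
Position 5 (value 12): max_ending_here = 24, max_so_far = 24
Position 6 (value -7): max_ending_here = 17, max_so_far = 24
Position 7 (value 17): max_ending_here = 34, max_so_far = 34
Position 8 (value 15): max_ending_here = 49, max_so_far = 49
Position 9 (value -8): max_ending_here = 41, max_so_far = 49

Maximum subarray: [15, -3, 12, -7, 17, 15]
Maximum sum: 49

The maximum subarray is [15, -3, 12, -7, 17, 15] with sum 49. This subarray runs from index 3 to index 8.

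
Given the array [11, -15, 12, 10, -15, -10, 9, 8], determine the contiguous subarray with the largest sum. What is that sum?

Using Kadane's algorithm on [11, -15, 12, 10, -15, -10, 9, 8]:

Scanning through the array:
Position 1 (value -15): max_ending_here = -4, max_so_far = 11
Position 2 (value 12): max_ending_here = 12, max_so_far = 12
Position 3 (value 10): max_ending_here = 22, max_so_far = 22
Position 4 (value -15): max_ending_here = 7, max_so_far = 22
Position 5 (value -10): max_ending_here = -3, max_so_far = 22
Position 6 (value 9): max_ending_here = 9, max_so_far = 22
Position 7 (value 8): max_ending_here = 17, max_so_far = 22

Maximum subarray: [12, 10]
Maximum sum: 22

The maximum subarray is [12, 10] with sum 22. This subarray runs from index 2 to index 3.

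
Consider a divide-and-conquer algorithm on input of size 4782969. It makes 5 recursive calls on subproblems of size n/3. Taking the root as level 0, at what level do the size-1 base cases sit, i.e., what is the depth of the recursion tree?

For divide and conquer with division factor 3:

Problem sizes at each level:
Level 0: 4782969
Level 1: 1594323
Level 2: 531441
Level 3: 177147
Level 4: 59049
Level 5: 19683
Level 6: 6561
Level 7: 2187
Level 8: 729
Level 9: 243
Level 10: 81
Level 11: 27
Level 12: 9
Level 13: 3
Level 14: 1

The root is level 0 and the size-1 base case is level 14 (the tree spans levels 0 through 14, i.e. 15 levels counting the root), so the depth is the number of divisions: log_3(4782969) = 14

The recursion tree depth is log_3(4782969) = 14. At each level, the problem size is divided by 3, so it takes 14 divisions to reduce to a base case of size 1. The algorithm makes 5 recursive calls at each level.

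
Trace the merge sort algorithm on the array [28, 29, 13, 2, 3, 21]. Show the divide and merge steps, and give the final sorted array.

Merge sort trace:

Split: [28, 29, 13, 2, 3, 21] -> [28, 29, 13] and [2, 3, 21]
  Split: [28, 29, 13] -> [28] and [29, 13]
    Split: [29, 13] -> [29] and [13]
    Merge: [29] + [13] -> [13, 29]
  Merge: [28] + [13, 29] -> [13, 28, 29]
  Split: [2, 3, 21] -> [2] and [3, 21]
    Split: [3, 21] -> [3] and [21]
    Merge: [3] + [21] -> [3, 21]
  Merge: [2] + [3, 21] -> [2, 3, 21]
Merge: [13, 28, 29] + [2, 3, 21] -> [2, 3, 13, 21, 28, 29]

Final sorted array: [2, 3, 13, 21, 28, 29]

The merge sort proceeds by recursively splitting the array and merging sorted halves.
After all merges, the sorted array is [2, 3, 13, 21, 28, 29].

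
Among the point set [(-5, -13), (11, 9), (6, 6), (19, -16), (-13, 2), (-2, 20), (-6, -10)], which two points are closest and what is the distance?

Computing all pairwise distances among 7 points:

d((-5, -13), (11, 9)) = 27.2029
d((-5, -13), (6, 6)) = 21.9545
d((-5, -13), (19, -16)) = 24.1868
d((-5, -13), (-13, 2)) = 17.0
d((-5, -13), (-2, 20)) = 33.1361
d((-5, -13), (-6, -10)) = 3.1623 <-- minimum
d((11, 9), (6, 6)) = 5.831
d((11, 9), (19, -16)) = 26.2488
d((11, 9), (-13, 2)) = 25.0
d((11, 9), (-2, 20)) = 17.0294
d((11, 9), (-6, -10)) = 25.4951
d((6, 6), (19, -16)) = 25.5539
d((6, 6), (-13, 2)) = 19.4165
d((6, 6), (-2, 20)) = 16.1245
d((6, 6), (-6, -10)) = 20.0
d((19, -16), (-13, 2)) = 36.7151
d((19, -16), (-2, 20)) = 41.6773
d((19, -16), (-6, -10)) = 25.7099
d((-13, 2), (-2, 20)) = 21.095
d((-13, 2), (-6, -10)) = 13.8924
d((-2, 20), (-6, -10)) = 30.2655

Closest pair: (-5, -13) and (-6, -10) with distance 3.1623

The closest pair is (-5, -13) and (-6, -10) with Euclidean distance 3.1623. For 7 points, brute-force pairwise comparison is shown above. For large n, the divide-and-conquer algorithm (sort by x, recurse on halves, check the dividing strip) achieves O(n log n).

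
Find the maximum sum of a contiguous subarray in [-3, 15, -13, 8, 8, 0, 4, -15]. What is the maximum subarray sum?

Using Kadane's algorithm on [-3, 15, -13, 8, 8, 0, 4, -15]:

Scanning through the array:
Position 1 (value 15): max_ending_here = 15, max_so_far = 15
Position 2 (value -13): max_ending_here = 2, max_so_far = 15
Position 3 (value 8): max_ending_here = 10, max_so_far = 15
Position 4 (value 8): max_ending_here = 18, max_so_far = 18
Position 5 (value 0): max_ending_here = 18, max_so_far = 18
Position 6 (value 4): max_ending_here = 22, max_so_far = 22
Position 7 (value -15): max_ending_here = 7, max_so_far = 22

Maximum subarray: [15, -13, 8, 8, 0, 4]
Maximum sum: 22

The maximum subarray is [15, -13, 8, 8, 0, 4] with sum 22. This subarray runs from index 1 to index 6.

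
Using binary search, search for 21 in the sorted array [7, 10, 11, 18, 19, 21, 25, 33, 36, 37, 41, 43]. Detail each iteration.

Binary search for 21 in [7, 10, 11, 18, 19, 21, 25, 33, 36, 37, 41, 43]:

lo=0, hi=11, mid=5, arr[mid]=21 -> Found target at index 5!

Binary search finds 21 at index 5 after 1 comparisons. The search repeatedly halves the search space by comparing with the middle element.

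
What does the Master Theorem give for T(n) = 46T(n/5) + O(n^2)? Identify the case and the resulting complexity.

Master Theorem for T(n) = 46T(n/5) + O(n^2):

a = 46, b = 5, c = 2
log_b(a) = log_5(46) = 2.3789

Case 1: c = 2 < log_5(46) = 2.3789
T(n) = O(n^(log_5 46))

For T(n) = 46T(n/5) + O(n^2): log_5(46) = 2.3789. This is Case 1 of the Master Theorem (c < log_b(a), work dominated by leaves), giving O(n^(log_5 46)).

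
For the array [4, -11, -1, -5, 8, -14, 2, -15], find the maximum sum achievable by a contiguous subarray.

Using Kadane's algorithm on [4, -11, -1, -5, 8, -14, 2, -15]:

Scanning through the array:
Position 1 (value -11): max_ending_here = -7, max_so_far = 4
Position 2 (value -1): max_ending_here = -1, max_so_far = 4
Position 3 (value -5): max_ending_here = -5, max_so_far = 4
Position 4 (value 8): max_ending_here = 8, max_so_far = 8
Position 5 (value -14): max_ending_here = -6, max_so_far = 8
Position 6 (value 2): max_ending_here = 2, max_so_far = 8
Position 7 (value -15): max_ending_here = -13, max_so_far = 8

Maximum subarray: [8]
Maximum sum: 8

The maximum subarray is [8] with sum 8. This subarray runs from index 4 to index 4.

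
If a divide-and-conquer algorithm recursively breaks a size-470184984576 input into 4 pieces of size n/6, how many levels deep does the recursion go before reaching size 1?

For divide and conquer with division factor 6:

Problem sizes at each level:
Level 0: 470184984576
Level 1: 78364164096
Level 2: 13060694016
Level 3: 2176782336
Level 4: 362797056
Level 5: 60466176
Level 6: 10077696
Level 7: 1679616
Level 8: 279936
Level 9: 46656
Level 10: 7776
Level 11: 1296
Level 12: 216
Level 13: 36
Level 14: 6
Level 15: 1

The root is level 0 and the size-1 base case is level 15 (the tree spans levels 0 through 15, i.e. 16 levels counting the root), so the depth is the number of divisions: log_6(470184984576) = 15

The recursion tree depth is log_6(470184984576) = 15. At each level, the problem size is divided by 6, so it takes 15 divisions to reduce to a base case of size 1. The algorithm makes 4 recursive calls at each level.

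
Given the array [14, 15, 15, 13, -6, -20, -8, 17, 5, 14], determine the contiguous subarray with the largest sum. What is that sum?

Using Kadane's algorithm on [14, 15, 15, 13, -6, -20, -8, 17, 5, 14]:

Scanning through the array:
Position 1 (value 15): max_ending_here = 29, max_so_far = 29
Position 2 (value 15): max_ending_here = 44, max_so_far = 44
Position 3 (value 13): max_ending_here = 57, max_so_far = 57
Position 4 (value -6): max_ending_here = 51, max_so_far = 57
Position 5 (value -20): max_ending_here = 31, max_so_far = 57
Position 6 (value -8): max_ending_here = 23, max_so_far = 57
Position 7 (value 17): max_ending_here = 40, max_so_far = 57
Position 8 (value 5): max_ending_here = 45, max_so_far = 57
Position 9 (value 14): max_ending_here = 59, max_so_far = 59

Maximum subarray: [14, 15, 15, 13, -6, -20, -8, 17, 5, 14]
Maximum sum: 59

The maximum subarray is [14, 15, 15, 13, -6, -20, -8, 17, 5, 14] with sum 59. This subarray runs from index 0 to index 9.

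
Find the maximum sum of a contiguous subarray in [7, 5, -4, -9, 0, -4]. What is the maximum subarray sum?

Using Kadane's algorithm on [7, 5, -4, -9, 0, -4]:

Scanning through the array:
Position 1 (value 5): max_ending_here = 12, max_so_far = 12
Position 2 (value -4): max_ending_here = 8, max_so_far = 12
Position 3 (value -9): max_ending_here = -1, max_so_far = 12
Position 4 (value 0): max_ending_here = 0, max_so_far = 12
Position 5 (value -4): max_ending_here = -4, max_so_far = 12

Maximum subarray: [7, 5]
Maximum sum: 12

The maximum subarray is [7, 5] with sum 12. This subarray runs from index 0 to index 1.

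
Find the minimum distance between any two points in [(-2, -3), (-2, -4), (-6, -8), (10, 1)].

Computing all pairwise distances among 4 points:

d((-2, -3), (-2, -4)) = 1.0 <-- minimum
d((-2, -3), (-6, -8)) = 6.4031
d((-2, -3), (10, 1)) = 12.6491
d((-2, -4), (-6, -8)) = 5.6569
d((-2, -4), (10, 1)) = 13.0
d((-6, -8), (10, 1)) = 18.3576

Closest pair: (-2, -3) and (-2, -4) with distance 1.0

The closest pair is (-2, -3) and (-2, -4) with Euclidean distance 1.0. For 4 points, brute-force pairwise comparison is shown above. For large n, the divide-and-conquer algorithm (sort by x, recurse on halves, check the dividing strip) achieves O(n log n).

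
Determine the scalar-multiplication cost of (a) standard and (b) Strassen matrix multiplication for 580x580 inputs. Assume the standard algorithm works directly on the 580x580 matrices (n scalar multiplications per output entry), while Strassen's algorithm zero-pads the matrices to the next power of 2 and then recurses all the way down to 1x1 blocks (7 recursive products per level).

Matrix multiplication for 580x580 matrices:

Strassen's algorithm requires power-of-2 dimensions. Pad 580x580 to 1024x1024 (next power of 2).

Standard algorithm: 580^3 = 195112000 multiplications
Strassen's algorithm: 7^(log2(1024)) = 7^10 = 282475249 multiplications
Difference: 195112000 - 282475249 = -87363249 (Strassen uses MORE here due to padding overhead — for small or just-over-power-of-2 n, padding can outweigh the per-level savings)

Standard: 195112000 multiplications (580^3). Strassen: 282475249 multiplications (7^10, after padding to 1024x1024). Strassen reduces 8 recursive multiplications to 7 at each level.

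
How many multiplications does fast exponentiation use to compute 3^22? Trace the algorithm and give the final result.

Computing 3^22 by squaring (build up from 3^1; each line after the first costs one multiplication):

3^1 = 3
3^2 = (3^1)^2 = 3^2 = 9
3^4 = (3^2)^2 = 9^2 = 81
3^5 = 3 * 3^4 = 3 * 81 = 243
3^10 = (3^5)^2 = 243^2 = 59049
3^11 = 3 * 3^10 = 3 * 59049 = 177147
3^22 = (3^11)^2 = 177147^2 = 31381059609

Result: 31381059609
Multiplications needed: 6 (6 lines after 3^1)

3^22 = 31381059609. Using exponentiation by squaring, this requires 6 multiplications. The key idea: if the exponent is even, square the half-power; if odd, multiply by the base once.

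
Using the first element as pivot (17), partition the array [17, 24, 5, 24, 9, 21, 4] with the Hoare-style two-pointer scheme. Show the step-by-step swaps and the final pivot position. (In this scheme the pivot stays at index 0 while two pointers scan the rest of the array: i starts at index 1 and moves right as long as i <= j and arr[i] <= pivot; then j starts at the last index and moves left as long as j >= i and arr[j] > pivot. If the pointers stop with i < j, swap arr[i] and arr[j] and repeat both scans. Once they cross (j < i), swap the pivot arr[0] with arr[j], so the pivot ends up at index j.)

Hoare-style two-pointer partition with pivot = 17:

Initial array: [17, 24, 5, 24, 9, 21, 4]

Pointers start at i = 1, j = 6.
i stops at index 1 (arr[1]=24 > 17), j stops at index 6 (arr[6]=4 <= 17): swap arr[1] and arr[6], array becomes [17, 4, 5, 24, 9, 21, 24]
i stops at index 3 (arr[3]=24 > 17), j stops at index 4 (arr[4]=9 <= 17): swap arr[3] and arr[4], array becomes [17, 4, 5, 9, 24, 21, 24]
i ends at 4, j ends at 3: the pointers have crossed (j < i), so scanning stops.

Swap pivot arr[0] with arr[3] to place pivot at position 3: [9, 4, 5, 17, 24, 21, 24]
Pivot position: 3

After partitioning with pivot 17, the array becomes [9, 4, 5, 17, 24, 21, 24]. The pivot is placed at index 3. All elements to the left of the pivot are <= 17, and all elements to the right are > 17.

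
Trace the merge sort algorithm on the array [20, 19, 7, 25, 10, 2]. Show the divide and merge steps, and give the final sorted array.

Merge sort trace:

Split: [20, 19, 7, 25, 10, 2] -> [20, 19, 7] and [25, 10, 2]
  Split: [20, 19, 7] -> [20] and [19, 7]
    Split: [19, 7] -> [19] and [7]
    Merge: [19] + [7] -> [7, 19]
  Merge: [20] + [7, 19] -> [7, 19, 20]
  Split: [25, 10, 2] -> [25] and [10, 2]
    Split: [10, 2] -> [10] and [2]
    Merge: [10] + [2] -> [2, 10]
  Merge: [25] + [2, 10] -> [2, 10, 25]
Merge: [7, 19, 20] + [2, 10, 25] -> [2, 7, 10, 19, 20, 25]

Final sorted array: [2, 7, 10, 19, 20, 25]

The merge sort proceeds by recursively splitting the array and merging sorted halves.
After all merges, the sorted array is [2, 7, 10, 19, 20, 25].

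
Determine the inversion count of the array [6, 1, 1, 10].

Finding inversions in [6, 1, 1, 10]:

(0, 1): arr[0]=6 > arr[1]=1
(0, 2): arr[0]=6 > arr[2]=1

Total inversions: 2

The array has 2 inversion(s): (0,1), (0,2). Each pair (i,j) satisfies i < j and arr[i] > arr[j].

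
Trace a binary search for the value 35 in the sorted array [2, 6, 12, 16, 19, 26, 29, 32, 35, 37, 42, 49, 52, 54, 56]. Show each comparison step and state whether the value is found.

Binary search for 35 in [2, 6, 12, 16, 19, 26, 29, 32, 35, 37, 42, 49, 52, 54, 56]:

lo=0, hi=14, mid=7, arr[mid]=32 -> 32 < 35, search right half
lo=8, hi=14, mid=11, arr[mid]=49 -> 49 > 35, search left half
lo=8, hi=10, mid=9, arr[mid]=37 -> 37 > 35, search left half
lo=8, hi=8, mid=8, arr[mid]=35 -> Found target at index 8!

Binary search finds 35 at index 8 after 4 comparisons. The search repeatedly halves the search space by comparing with the middle element.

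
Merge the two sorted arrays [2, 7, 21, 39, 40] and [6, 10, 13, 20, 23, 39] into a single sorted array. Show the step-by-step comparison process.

Merging process:

Compare 2 vs 6: take 2 from left. Merged: [2]
Compare 7 vs 6: take 6 from right. Merged: [2, 6]
Compare 7 vs 10: take 7 from left. Merged: [2, 6, 7]
Compare 21 vs 10: take 10 from right. Merged: [2, 6, 7, 10]
Compare 21 vs 13: take 13 from right. Merged: [2, 6, 7, 10, 13]
Compare 21 vs 20: take 20 from right. Merged: [2, 6, 7, 10, 13, 20]
Compare 21 vs 23: take 21 from left. Merged: [2, 6, 7, 10, 13, 20, 21]
Compare 39 vs 23: take 23 from right. Merged: [2, 6, 7, 10, 13, 20, 21, 23]
Compare 39 vs 39: take 39 from left. Merged: [2, 6, 7, 10, 13, 20, 21, 23, 39]
Compare 40 vs 39: take 39 from right. Merged: [2, 6, 7, 10, 13, 20, 21, 23, 39, 39]
Append remaining from left: [40]. Merged: [2, 6, 7, 10, 13, 20, 21, 23, 39, 39, 40]

Final merged array: [2, 6, 7, 10, 13, 20, 21, 23, 39, 39, 40]
Total comparisons: 10

The merged array is [2, 6, 7, 10, 13, 20, 21, 23, 39, 39, 40], requiring 10 comparisons. The merge step runs in O(n) time where n is the total number of elements.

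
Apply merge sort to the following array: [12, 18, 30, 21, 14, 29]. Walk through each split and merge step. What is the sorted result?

Merge sort trace:

Split: [12, 18, 30, 21, 14, 29] -> [12, 18, 30] and [21, 14, 29]
  Split: [12, 18, 30] -> [12] and [18, 30]
    Split: [18, 30] -> [18] and [30]
    Merge: [18] + [30] -> [18, 30]
  Merge: [12] + [18, 30] -> [12, 18, 30]
  Split: [21, 14, 29] -> [21] and [14, 29]
    Split: [14, 29] -> [14] and [29]
    Merge: [14] + [29] -> [14, 29]
  Merge: [21] + [14, 29] -> [14, 21, 29]
Merge: [12, 18, 30] + [14, 21, 29] -> [12, 14, 18, 21, 29, 30]

Final sorted array: [12, 14, 18, 21, 29, 30]

The merge sort proceeds by recursively splitting the array and merging sorted halves.
After all merges, the sorted array is [12, 14, 18, 21, 29, 30].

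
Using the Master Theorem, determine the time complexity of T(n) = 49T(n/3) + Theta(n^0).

Master Theorem for T(n) = 49T(n/3) + O(n^0):

a = 49, b = 3, c = 0
log_b(a) = log_3(49) = 3.5425

Case 1: c = 0 < log_3(49) = 3.5425
T(n) = O(n^(log_3 49))

For T(n) = 49T(n/3) + O(n^0): log_3(49) = 3.5425. This is Case 1 of the Master Theorem (c < log_b(a), work dominated by leaves), giving O(n^(log_3 49)).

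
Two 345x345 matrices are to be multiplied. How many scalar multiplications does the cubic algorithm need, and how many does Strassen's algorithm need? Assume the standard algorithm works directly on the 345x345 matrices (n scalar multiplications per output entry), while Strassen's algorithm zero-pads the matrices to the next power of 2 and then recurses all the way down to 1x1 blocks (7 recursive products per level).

Matrix multiplication for 345x345 matrices:

Strassen's algorithm requires power-of-2 dimensions. Pad 345x345 to 512x512 (next power of 2).

Standard algorithm: 345^3 = 41063625 multiplications
Strassen's algorithm: 7^(log2(512)) = 7^9 = 40353607 multiplications
Savings: 41063625 - 40353607 = 710018 multiplications

Standard: 41063625 multiplications (345^3). Strassen: 40353607 multiplications (7^9, after padding to 512x512). Strassen reduces 8 recursive multiplications to 7 at each level.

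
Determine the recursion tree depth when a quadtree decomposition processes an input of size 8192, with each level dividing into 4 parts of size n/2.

For divide and conquer with division factor 2:

Problem sizes at each level:
Level 0: 8192
Level 1: 4096
Level 2: 2048
Level 3: 1024
Level 4: 512
Level 5: 256
Level 6: 128
Level 7: 64
Level 8: 32
Level 9: 16
Level 10: 8
Level 11: 4
Level 12: 2
Level 13: 1

The root is level 0 and the size-1 base case is level 13 (the tree spans levels 0 through 13, i.e. 14 levels counting the root), so the depth is the number of divisions: log_2(8192) = 13

The recursion tree depth is log_2(8192) = 13. At each level, the problem size is divided by 2, so it takes 13 divisions to reduce to a base case of size 1. The algorithm makes 4 recursive calls at each level.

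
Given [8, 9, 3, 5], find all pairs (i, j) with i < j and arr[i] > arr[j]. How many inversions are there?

Finding inversions in [8, 9, 3, 5]:

(0, 2): arr[0]=8 > arr[2]=3
(0, 3): arr[0]=8 > arr[3]=5
(1, 2): arr[1]=9 > arr[2]=3
(1, 3): arr[1]=9 > arr[3]=5

Total inversions: 4

The array has 4 inversion(s): (0,2), (0,3), (1,2), (1,3). Each pair (i,j) satisfies i < j and arr[i] > arr[j].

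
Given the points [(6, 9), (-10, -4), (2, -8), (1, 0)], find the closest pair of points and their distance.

Computing all pairwise distances among 4 points:

d((6, 9), (-10, -4)) = 20.6155
d((6, 9), (2, -8)) = 17.4642
d((6, 9), (1, 0)) = 10.2956
d((-10, -4), (2, -8)) = 12.6491
d((-10, -4), (1, 0)) = 11.7047
d((2, -8), (1, 0)) = 8.0623 <-- minimum

Closest pair: (2, -8) and (1, 0) with distance 8.0623

The closest pair is (2, -8) and (1, 0) with Euclidean distance 8.0623. For 4 points, brute-force pairwise comparison is shown above. For large n, the divide-and-conquer algorithm (sort by x, recurse on halves, check the dividing strip) achieves O(n log n).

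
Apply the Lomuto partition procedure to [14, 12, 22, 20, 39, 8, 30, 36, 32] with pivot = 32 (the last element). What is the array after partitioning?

Lomuto partition with pivot = 32:

Initial array: [14, 12, 22, 20, 39, 8, 30, 36, 32]

arr[0]=14 <= 32: swap with position 0, array becomes [14, 12, 22, 20, 39, 8, 30, 36, 32]
arr[1]=12 <= 32: swap with position 1, array becomes [14, 12, 22, 20, 39, 8, 30, 36, 32]
arr[2]=22 <= 32: swap with position 2, array becomes [14, 12, 22, 20, 39, 8, 30, 36, 32]
arr[3]=20 <= 32: swap with position 3, array becomes [14, 12, 22, 20, 39, 8, 30, 36, 32]
arr[4]=39 > 32: no swap
arr[5]=8 <= 32: swap with position 4, array becomes [14, 12, 22, 20, 8, 39, 30, 36, 32]
arr[6]=30 <= 32: swap with position 5, array becomes [14, 12, 22, 20, 8, 30, 39, 36, 32]
arr[7]=36 > 32: no swap

Place pivot at position 6: [14, 12, 22, 20, 8, 30, 32, 36, 39]
Pivot position: 6

After partitioning with pivot 32, the array becomes [14, 12, 22, 20, 8, 30, 32, 36, 39]. The pivot is placed at index 6. All elements to the left of the pivot are <= 32, and all elements to the right are > 32.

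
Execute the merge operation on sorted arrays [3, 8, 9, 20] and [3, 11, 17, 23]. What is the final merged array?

Merging process:

Compare 3 vs 3: take 3 from left. Merged: [3]
Compare 8 vs 3: take 3 from right. Merged: [3, 3]
Compare 8 vs 11: take 8 from left. Merged: [3, 3, 8]
Compare 9 vs 11: take 9 from left. Merged: [3, 3, 8, 9]
Compare 20 vs 11: take 11 from right. Merged: [3, 3, 8, 9, 11]
Compare 20 vs 17: take 17 from right. Merged: [3, 3, 8, 9, 11, 17]
Compare 20 vs 23: take 20 from left. Merged: [3, 3, 8, 9, 11, 17, 20]
Append remaining from right: [23]. Merged: [3, 3, 8, 9, 11, 17, 20, 23]

Final merged array: [3, 3, 8, 9, 11, 17, 20, 23]
Total comparisons: 7

The merged array is [3, 3, 8, 9, 11, 17, 20, 23], requiring 7 comparisons. The merge step runs in O(n) time where n is the total number of elements.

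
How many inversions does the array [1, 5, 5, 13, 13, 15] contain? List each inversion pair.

Finding inversions in [1, 5, 5, 13, 13, 15]:


Total inversions: 0

The array has 0 inversions. It is already sorted.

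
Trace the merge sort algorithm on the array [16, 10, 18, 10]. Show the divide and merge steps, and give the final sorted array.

Merge sort trace:

Split: [16, 10, 18, 10] -> [16, 10] and [18, 10]
  Split: [16, 10] -> [16] and [10]
  Merge: [16] + [10] -> [10, 16]
  Split: [18, 10] -> [18] and [10]
  Merge: [18] + [10] -> [10, 18]
Merge: [10, 16] + [10, 18] -> [10, 10, 16, 18]

Final sorted array: [10, 10, 16, 18]

The merge sort proceeds by recursively splitting the array and merging sorted halves.
After all merges, the sorted array is [10, 10, 16, 18].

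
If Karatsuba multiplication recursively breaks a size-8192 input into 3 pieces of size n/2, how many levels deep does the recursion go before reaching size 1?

For divide and conquer with division factor 2:

Problem sizes at each level:
Level 0: 8192
Level 1: 4096
Level 2: 2048
Level 3: 1024
Level 4: 512
Level 5: 256
Level 6: 128
Level 7: 64
Level 8: 32
Level 9: 16
Level 10: 8
Level 11: 4
Level 12: 2
Level 13: 1

The root is level 0 and the size-1 base case is level 13 (the tree spans levels 0 through 13, i.e. 14 levels counting the root), so the depth is the number of divisions: log_2(8192) = 13

The recursion tree depth is log_2(8192) = 13. At each level, the problem size is divided by 2, so it takes 13 divisions to reduce to a base case of size 1. The algorithm makes 3 recursive calls at each level.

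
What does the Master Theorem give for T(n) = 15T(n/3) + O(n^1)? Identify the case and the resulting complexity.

Master Theorem for T(n) = 15T(n/3) + O(n^1):

a = 15, b = 3, c = 1
log_b(a) = log_3(15) = 2.4650

Case 1: c = 1 < log_3(15) = 2.4650
T(n) = O(n^(log_3 15))

For T(n) = 15T(n/3) + O(n^1): log_3(15) = 2.4650. This is Case 1 of the Master Theorem (c < log_b(a), work dominated by leaves), giving O(n^(log_3 15)).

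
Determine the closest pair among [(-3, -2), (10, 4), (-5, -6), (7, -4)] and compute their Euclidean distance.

Computing all pairwise distances among 4 points:

d((-3, -2), (10, 4)) = 14.3178
d((-3, -2), (-5, -6)) = 4.4721 <-- minimum
d((-3, -2), (7, -4)) = 10.198
d((10, 4), (-5, -6)) = 18.0278
d((10, 4), (7, -4)) = 8.544
d((-5, -6), (7, -4)) = 12.1655

Closest pair: (-3, -2) and (-5, -6) with distance 4.4721

The closest pair is (-3, -2) and (-5, -6) with Euclidean distance 4.4721. For 4 points, brute-force pairwise comparison is shown above. For large n, the divide-and-conquer algorithm (sort by x, recurse on halves, check the dividing strip) achieves O(n log n).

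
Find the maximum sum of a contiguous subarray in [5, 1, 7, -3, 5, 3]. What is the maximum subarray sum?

Using Kadane's algorithm on [5, 1, 7, -3, 5, 3]:

Scanning through the array:
Position 1 (value 1): max_ending_here = 6, max_so_far = 6
Position 2 (value 7): max_ending_here = 13, max_so_far = 13
Position 3 (value -3): max_ending_here = 10, max_so_far = 13
Position 4 (value 5): max_ending_here = 15, max_so_far = 15
Position 5 (value 3): max_ending_here = 18, max_so_far = 18

Maximum subarray: [5, 1, 7, -3, 5, 3]
Maximum sum: 18

The maximum subarray is [5, 1, 7, -3, 5, 3] with sum 18. This subarray runs from index 0 to index 5.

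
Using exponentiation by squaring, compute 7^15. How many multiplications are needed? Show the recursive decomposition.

Computing 7^15 by squaring (build up from 7^1; each line after the first costs one multiplication):

7^1 = 7
7^2 = (7^1)^2 = 7^2 = 49
7^3 = 7 * 7^2 = 7 * 49 = 343
7^6 = (7^3)^2 = 343^2 = 117649
7^7 = 7 * 7^6 = 7 * 117649 = 823543
7^14 = (7^7)^2 = 823543^2 = 678223072849
7^15 = 7 * 7^14 = 7 * 678223072849 = 4747561509943

Result: 4747561509943
Multiplications needed: 6 (6 lines after 7^1)

7^15 = 4747561509943. Using exponentiation by squaring, this requires 6 multiplications. The key idea: if the exponent is even, square the half-power; if odd, multiply by the base once.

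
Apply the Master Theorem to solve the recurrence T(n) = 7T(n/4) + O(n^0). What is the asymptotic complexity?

Master Theorem for T(n) = 7T(n/4) + O(n^0):

a = 7, b = 4, c = 0
log_b(a) = log_4(7) = 1.4037

Case 1: c = 0 < log_4(7) = 1.4037
T(n) = O(n^(log_4 7))

For T(n) = 7T(n/4) + O(n^0): log_4(7) = 1.4037. This is Case 1 of the Master Theorem (c < log_b(a), work dominated by leaves), giving O(n^(log_4 7)).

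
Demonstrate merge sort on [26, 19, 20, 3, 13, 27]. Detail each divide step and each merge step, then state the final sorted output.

Merge sort trace:

Split: [26, 19, 20, 3, 13, 27] -> [26, 19, 20] and [3, 13, 27]
  Split: [26, 19, 20] -> [26] and [19, 20]
    Split: [19, 20] -> [19] and [20]
    Merge: [19] + [20] -> [19, 20]
  Merge: [26] + [19, 20] -> [19, 20, 26]
  Split: [3, 13, 27] -> [3] and [13, 27]
    Split: [13, 27] -> [13] and [27]
    Merge: [13] + [27] -> [13, 27]
  Merge: [3] + [13, 27] -> [3, 13, 27]
Merge: [19, 20, 26] + [3, 13, 27] -> [3, 13, 19, 20, 26, 27]

Final sorted array: [3, 13, 19, 20, 26, 27]

The merge sort proceeds by recursively splitting the array and merging sorted halves.
After all merges, the sorted array is [3, 13, 19, 20, 26, 27].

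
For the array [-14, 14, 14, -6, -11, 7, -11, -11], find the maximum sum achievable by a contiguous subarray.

Using Kadane's algorithm on [-14, 14, 14, -6, -11, 7, -11, -11]:

Scanning through the array:
Position 1 (value 14): max_ending_here = 14, max_so_far = 14
Position 2 (value 14): max_ending_here = 28, max_so_far = 28
Position 3 (value -6): max_ending_here = 22, max_so_far = 28
Position 4 (value -11): max_ending_here = 11, max_so_far = 28
Position 5 (value 7): max_ending_here = 18, max_so_far = 28
Position 6 (value -11): max_ending_here = 7, max_so_far = 28
Position 7 (value -11): max_ending_here = -4, max_so_far = 28

Maximum subarray: [14, 14]
Maximum sum: 28

The maximum subarray is [14, 14] with sum 28. This subarray runs from index 1 to index 2.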